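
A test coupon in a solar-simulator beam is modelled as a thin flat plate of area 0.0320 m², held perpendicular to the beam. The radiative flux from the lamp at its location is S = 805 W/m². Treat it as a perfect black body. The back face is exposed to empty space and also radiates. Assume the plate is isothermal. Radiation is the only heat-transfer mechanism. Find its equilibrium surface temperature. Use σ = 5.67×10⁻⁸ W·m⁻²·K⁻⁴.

T ≈ 290 K

At equilibrium, absorbed power = emitted power.
Absorbing cross-section = A = 0.03200 m²; emitting surface = 2A = 0.06400 m² (ratio 2).
S·A_cross = εσ·A_surf·T⁴  ⇒  T⁴ = S/(2σ).
T⁴ = 1.00·805/(2·5.67×10⁻⁸) = 7.099×10⁹ K⁴.
T = (7.099×10⁹)^(1/4).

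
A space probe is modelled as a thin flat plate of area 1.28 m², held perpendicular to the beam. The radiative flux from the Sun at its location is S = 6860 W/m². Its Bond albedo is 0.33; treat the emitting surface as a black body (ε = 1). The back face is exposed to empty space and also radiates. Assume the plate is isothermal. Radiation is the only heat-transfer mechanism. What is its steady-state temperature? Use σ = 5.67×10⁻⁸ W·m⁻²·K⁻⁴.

T ≈ 449 K

At equilibrium, absorbed power = emitted power.
Absorbing cross-section = A = 1.280 m²; emitting surface = 2A = 2.560 m² (ratio 2).
(1−a)S·A_cross = εσ·A_surf·T⁴  ⇒  T⁴ = (1−a)S/(2σ).
T⁴ = 0.670·6860/(2·5.67×10⁻⁸) = 4.053×10¹⁰ K⁴.
T = (4.053×10¹⁰)^(1/4).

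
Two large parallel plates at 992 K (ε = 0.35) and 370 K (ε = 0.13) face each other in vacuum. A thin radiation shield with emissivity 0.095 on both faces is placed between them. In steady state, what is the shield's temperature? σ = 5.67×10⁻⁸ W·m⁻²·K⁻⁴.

T_s ≈ 869 K

In steady state the net flux on the hot side equals that on the cold side.
σ(T₁⁴−T_s⁴)/D₁ = σ(T_s⁴−T₂⁴)/D₂, with D₁ = 1/ε₁+1/ε_s−1 = 12.38, D₂ = 1/ε_s+1/ε₂−1 = 17.22.
Solve for T_s⁴: T_s⁴ = (D₂·T₁⁴ + D₁·T₂⁴)/(D₁+D₂) = 5.711×10¹¹ K⁴.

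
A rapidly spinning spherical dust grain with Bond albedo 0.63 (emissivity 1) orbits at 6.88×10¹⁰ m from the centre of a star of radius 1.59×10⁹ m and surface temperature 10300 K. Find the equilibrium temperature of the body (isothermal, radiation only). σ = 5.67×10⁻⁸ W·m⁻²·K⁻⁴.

The star's surface emits σT_*⁴; at distance d the flux is S = σT_*⁴(R_*/d)².
S = 5.67×10⁻⁸·(10300)⁴·(1.59×10⁹/6.88×10¹⁰)² = 3.408×10⁵ W/m².
For an isothermal sphere T⁴ = (1−a)S/(4σ) = 5.560×10¹¹ K⁴.

T ≈ 864 K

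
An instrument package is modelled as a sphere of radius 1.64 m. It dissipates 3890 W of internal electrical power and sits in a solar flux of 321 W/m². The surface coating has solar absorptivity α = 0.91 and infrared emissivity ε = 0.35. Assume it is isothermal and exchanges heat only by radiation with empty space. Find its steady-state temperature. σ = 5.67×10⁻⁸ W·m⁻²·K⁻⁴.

T ≈ 312 K

At steady state, absorbed solar power + internal power = radiated power.
Absorbed: α·S·A_cross = 0.91·321·8.450 = 2468 W (cross-section πr²).
Total input = 2468 + 3890 = 6358 W.
Radiated: εσ·A_surf·T⁴ with A_surf = 4πr² = 33.80 m².
T⁴ = 6358/(0.35·5.67×10⁻⁸·33.80) = 9.480×10⁹ K⁴.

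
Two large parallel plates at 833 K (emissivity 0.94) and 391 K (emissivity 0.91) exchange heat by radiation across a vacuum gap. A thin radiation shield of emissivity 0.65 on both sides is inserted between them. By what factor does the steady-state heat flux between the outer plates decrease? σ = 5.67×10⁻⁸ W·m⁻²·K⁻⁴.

factor ≈ 2.79

Without shield: q₀ = σΔ(T⁴)/(1/ε₁+1/ε₂−1) with denominator 1.163.
With shield the two gaps are in series; the resistances add: (1/ε₁+1/ε_s−1)+(1/ε_s+1/ε₂−1) = 1.602+1.637 = 3.240.
Heat-flux ratio q₀/q = 3.240/1.163.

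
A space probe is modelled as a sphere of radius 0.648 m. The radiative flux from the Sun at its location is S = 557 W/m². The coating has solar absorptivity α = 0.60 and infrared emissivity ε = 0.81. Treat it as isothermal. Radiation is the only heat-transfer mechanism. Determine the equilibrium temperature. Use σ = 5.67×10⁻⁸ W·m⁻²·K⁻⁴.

T ≈ 207 K

At equilibrium, absorbed power = emitted power.
Absorbing cross-section = πr² = 1.319 m²; emitting surface = 4πr² = 5.277 m² (ratio 4).
αS·A_cross = εσ·A_surf·T⁴  ⇒  T⁴ = αS/(ε·4σ).
T⁴ = 0.600·557/(0.81·4·5.67×10⁻⁸) = 1.819×10⁹ K⁴.
T = (1.819×10⁹)^(1/4).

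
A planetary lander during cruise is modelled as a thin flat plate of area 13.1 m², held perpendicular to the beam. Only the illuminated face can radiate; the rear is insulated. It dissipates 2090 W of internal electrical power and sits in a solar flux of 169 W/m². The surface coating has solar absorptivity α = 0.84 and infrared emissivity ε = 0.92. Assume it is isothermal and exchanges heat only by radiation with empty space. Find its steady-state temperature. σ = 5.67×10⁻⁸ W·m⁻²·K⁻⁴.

T ≈ 276 K

At steady state, absorbed solar power + internal power = radiated power.
Absorbed: α·S·A_cross = 0.84·169·13.10 = 1860 W (cross-section A).
Total input = 1860 + 2090 = 3950 W.
Radiated: εσ·A_surf·T⁴ with A_surf = A = 13.10 m².
T⁴ = 3950/(0.92·5.67×10⁻⁸·13.10) = 5.780×10⁹ K⁴.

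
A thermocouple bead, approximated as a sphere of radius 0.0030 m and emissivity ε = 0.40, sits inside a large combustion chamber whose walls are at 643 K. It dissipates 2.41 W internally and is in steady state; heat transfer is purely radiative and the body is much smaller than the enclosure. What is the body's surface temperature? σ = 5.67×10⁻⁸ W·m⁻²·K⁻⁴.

For a small grey body in a large enclosure, net radiated power = εσA(T⁴ − T_w⁴).
Steady state: P = εσA(T⁴ − T_w⁴) with A = 4πr² = 1.131×10⁻⁴ m².
T⁴ = P/(εσA) + T_w⁴ = 2.41/(0.40·5.67×10⁻⁸·1.131×10⁻⁴) + (643)⁴
    = 9.396×10¹¹ + 1.709×10¹¹ = 1.110×10¹² K⁴.

T ≈ 1030 K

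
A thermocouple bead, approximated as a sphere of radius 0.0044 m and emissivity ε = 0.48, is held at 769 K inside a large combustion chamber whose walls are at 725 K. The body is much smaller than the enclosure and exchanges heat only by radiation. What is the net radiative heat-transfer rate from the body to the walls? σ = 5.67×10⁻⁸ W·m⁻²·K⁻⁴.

For a small grey body in a large enclosure: P_net = εσA(T_body⁴ − T_wall⁴).
A = 4πr² = 2.433×10⁻⁴ m²; T_body⁴ − T_wall⁴ = 3.497×10¹¹ − 2.763×10¹¹ = 7.343×10¹⁰ K⁴.
|P_net| = 0.48·5.67×10⁻⁸·2.433×10⁻⁴·7.343×10¹⁰.

P_net ≈ 0.486 W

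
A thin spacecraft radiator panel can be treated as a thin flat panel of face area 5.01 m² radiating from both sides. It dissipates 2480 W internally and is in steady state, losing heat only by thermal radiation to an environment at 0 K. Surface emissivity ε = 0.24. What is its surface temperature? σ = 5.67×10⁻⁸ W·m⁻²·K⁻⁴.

T ≈ 367 K

Steady state: internal power = radiated power, P = εσA T⁴.
Radiating area A = 2·5.01 = 10.02 m².
T⁴ = P/(εσA) = 2480/(0.24·5.67×10⁻⁸·10.02) = 1.819×10¹⁰ K⁴.
T = (1.819×10¹⁰)^(1/4).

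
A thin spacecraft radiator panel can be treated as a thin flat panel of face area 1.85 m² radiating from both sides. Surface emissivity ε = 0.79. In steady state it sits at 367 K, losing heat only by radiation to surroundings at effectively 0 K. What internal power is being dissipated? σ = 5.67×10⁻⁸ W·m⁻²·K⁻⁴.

P ≈ 3010 W

Steady state: P = εσA T⁴.
A = 2·1.85 = 3.700 m²; T⁴ = (367)⁴ = 1.814×10¹⁰ K⁴.
P = 0.79 × 5.67×10⁻⁸ × 3.700 × 1.814×10¹⁰.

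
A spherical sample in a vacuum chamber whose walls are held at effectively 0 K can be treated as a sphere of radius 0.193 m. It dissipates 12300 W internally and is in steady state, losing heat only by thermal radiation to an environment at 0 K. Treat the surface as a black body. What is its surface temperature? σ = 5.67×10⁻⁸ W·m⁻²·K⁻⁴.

Steady state: internal power = radiated power, P = εσA T⁴.
Radiating area A = 4πr² = 0.4681 m².
T⁴ = P/(εσA) = 12300/(1.0·5.67×10⁻⁸·0.4681) = 4.634×10¹¹ K⁴.
T = (4.634×10¹¹)^(1/4).

T ≈ 825 K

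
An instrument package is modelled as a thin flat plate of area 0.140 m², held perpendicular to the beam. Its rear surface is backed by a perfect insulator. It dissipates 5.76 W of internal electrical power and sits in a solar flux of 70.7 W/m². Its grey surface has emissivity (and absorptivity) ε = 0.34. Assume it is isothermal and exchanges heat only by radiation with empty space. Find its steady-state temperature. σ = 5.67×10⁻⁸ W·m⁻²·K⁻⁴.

At steady state, absorbed solar power + internal power = radiated power.
Absorbed: α·S·A_cross = 0.34·70.7·0.1400 = 3.365 W (cross-section A).
Total input = 3.365 + 5.76 = 9.125 W.
Radiated: εσ·A_surf·T⁴ with A_surf = A = 0.1400 m².
T⁴ = 9.125/(0.34·5.67×10⁻⁸·0.1400) = 3.381×10⁹ K⁴.

T ≈ 241 K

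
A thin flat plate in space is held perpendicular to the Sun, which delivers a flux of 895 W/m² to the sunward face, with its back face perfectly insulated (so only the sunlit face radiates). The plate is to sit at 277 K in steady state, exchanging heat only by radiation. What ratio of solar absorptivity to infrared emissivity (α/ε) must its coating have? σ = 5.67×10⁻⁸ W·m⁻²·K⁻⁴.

Balance: αS·A = εσ·1A·T⁴ ⇒ α/ε = σT⁴/S.
α/ε = 5.67×10⁻⁸·(277)⁴/895 = 5.67×10⁻⁸·5.887×10⁹/895.

α/ε ≈ 0.373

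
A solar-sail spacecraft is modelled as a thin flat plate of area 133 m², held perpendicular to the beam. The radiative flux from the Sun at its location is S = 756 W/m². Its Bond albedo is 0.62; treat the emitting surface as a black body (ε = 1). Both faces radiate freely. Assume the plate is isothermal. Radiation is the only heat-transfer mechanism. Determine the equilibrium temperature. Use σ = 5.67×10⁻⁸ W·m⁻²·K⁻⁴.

T ≈ 224 K

At equilibrium, absorbed power = emitted power.
Absorbing cross-section = A = 133.0 m²; emitting surface = 2A = 266.0 m² (ratio 2).
(1−a)S·A_cross = εσ·A_surf·T⁴  ⇒  T⁴ = (1−a)S/(2σ).
T⁴ = 0.380·756/(2·5.67×10⁻⁸) = 2.533×10⁹ K⁴.
T = (2.533×10⁹)^(1/4).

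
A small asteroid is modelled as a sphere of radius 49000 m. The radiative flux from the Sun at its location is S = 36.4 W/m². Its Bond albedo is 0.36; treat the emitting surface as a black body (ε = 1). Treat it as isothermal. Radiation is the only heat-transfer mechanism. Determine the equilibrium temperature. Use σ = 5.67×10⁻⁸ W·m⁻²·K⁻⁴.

At equilibrium, absorbed power = emitted power.
Absorbing cross-section = πr² = 7.543×10⁹ m²; emitting surface = 4πr² = 3.017×10¹⁰ m² (ratio 4).
(1−a)S·A_cross = εσ·A_surf·T⁴  ⇒  T⁴ = (1−a)S/(4σ).
T⁴ = 0.640·36.4/(4·5.67×10⁻⁸) = 1.027×10⁸ K⁴.
T = (1.027×10⁸)^(1/4).

T ≈ 101 K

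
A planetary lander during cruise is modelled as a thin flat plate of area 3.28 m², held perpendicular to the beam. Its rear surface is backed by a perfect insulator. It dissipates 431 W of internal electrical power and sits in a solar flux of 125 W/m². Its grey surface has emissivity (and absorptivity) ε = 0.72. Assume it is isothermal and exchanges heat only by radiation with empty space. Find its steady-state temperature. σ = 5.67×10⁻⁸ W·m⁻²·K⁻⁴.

At steady state, absorbed solar power + internal power = radiated power.
Absorbed: α·S·A_cross = 0.72·125·3.280 = 295.2 W (cross-section A).
Total input = 295.2 + 431 = 726.2 W.
Radiated: εσ·A_surf·T⁴ with A_surf = A = 3.280 m².
T⁴ = 726.2/(0.72·5.67×10⁻⁸·3.280) = 5.423×10⁹ K⁴.

T ≈ 271 K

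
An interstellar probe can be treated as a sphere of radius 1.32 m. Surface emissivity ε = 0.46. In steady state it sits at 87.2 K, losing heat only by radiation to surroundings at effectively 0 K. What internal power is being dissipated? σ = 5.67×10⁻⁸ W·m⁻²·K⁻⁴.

P ≈ 33.0 W

Steady state: P = εσA T⁴.
A = 4πr² = 21.90 m²; T⁴ = (87.2)⁴ = 5.782×10⁷ K⁴.
P = 0.46 × 5.67×10⁻⁸ × 21.90 × 5.782×10⁷.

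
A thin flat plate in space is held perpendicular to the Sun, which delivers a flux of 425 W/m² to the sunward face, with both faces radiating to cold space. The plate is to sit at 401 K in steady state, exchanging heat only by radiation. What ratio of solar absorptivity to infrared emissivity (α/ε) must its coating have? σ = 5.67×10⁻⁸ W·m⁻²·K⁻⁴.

Balance: αS·A = εσ·2A·T⁴ ⇒ α/ε = 2σT⁴/S.
α/ε = 2·5.67×10⁻⁸·(401)⁴/425 = 2·5.67×10⁻⁸·2.586×10¹⁰/425.

α/ε ≈ 6.90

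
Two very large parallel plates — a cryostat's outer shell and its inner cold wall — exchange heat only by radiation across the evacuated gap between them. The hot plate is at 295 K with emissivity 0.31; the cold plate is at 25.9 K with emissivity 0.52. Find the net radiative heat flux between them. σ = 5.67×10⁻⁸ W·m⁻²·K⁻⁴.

For two infinite grey parallel plates, q = σ(T₁⁴ − T₂⁴)/(1/ε₁ + 1/ε₂ − 1).
T₁⁴ − T₂⁴ = 7.573×10⁹ − 4.500×10⁵ = 7.573×10⁹ K⁴.
1/ε₁ + 1/ε₂ − 1 = 3.226 + 1.923 − 1 = 4.149.
q = 5.67×10⁻⁸ × 7.573×10⁹ / 4.149.

q ≈ 103 W/m²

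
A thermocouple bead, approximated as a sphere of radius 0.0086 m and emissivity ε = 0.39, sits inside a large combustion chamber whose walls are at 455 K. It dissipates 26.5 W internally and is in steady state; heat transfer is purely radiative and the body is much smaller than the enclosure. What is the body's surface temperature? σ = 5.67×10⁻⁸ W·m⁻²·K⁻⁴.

For a small grey body in a large enclosure, net radiated power = εσA(T⁴ − T_w⁴).
Steady state: P = εσA(T⁴ − T_w⁴) with A = 4πr² = 9.294×10⁻⁴ m².
T⁴ = P/(εσA) + T_w⁴ = 26.5/(0.39·5.67×10⁻⁸·9.294×10⁻⁴) + (455)⁴
    = 1.289×10¹² + 4.286×10¹⁰ = 1.332×10¹² K⁴.

T ≈ 1070 K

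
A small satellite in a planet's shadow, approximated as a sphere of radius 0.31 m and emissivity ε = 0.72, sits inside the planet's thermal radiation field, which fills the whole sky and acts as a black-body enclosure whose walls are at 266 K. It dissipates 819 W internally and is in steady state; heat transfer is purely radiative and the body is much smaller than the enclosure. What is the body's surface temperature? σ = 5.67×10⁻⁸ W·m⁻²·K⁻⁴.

T ≈ 383 K

For a small grey body in a large enclosure, net radiated power = εσA(T⁴ − T_w⁴).
Steady state: P = εσA(T⁴ − T_w⁴) with A = 4πr² = 1.208 m².
T⁴ = P/(εσA) + T_w⁴ = 819/(0.72·5.67×10⁻⁸·1.208) + (266)⁴
    = 1.661×10¹⁰ + 5.006×10⁹ = 2.162×10¹⁰ K⁴.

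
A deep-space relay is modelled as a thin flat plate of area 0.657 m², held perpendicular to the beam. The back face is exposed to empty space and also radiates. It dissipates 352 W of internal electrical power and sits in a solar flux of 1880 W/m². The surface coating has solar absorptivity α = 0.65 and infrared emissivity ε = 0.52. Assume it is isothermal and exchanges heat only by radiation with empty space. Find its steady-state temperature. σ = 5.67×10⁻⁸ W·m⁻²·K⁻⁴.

At steady state, absorbed solar power + internal power = radiated power.
Absorbed: α·S·A_cross = 0.65·1880·0.6570 = 802.9 W (cross-section A).
Total input = 802.9 + 352 = 1155 W.
Radiated: εσ·A_surf·T⁴ with A_surf = 2A = 1.314 m².
T⁴ = 1155/(0.52·5.67×10⁻⁸·1.314) = 2.981×10¹⁰ K⁴.

T ≈ 416 K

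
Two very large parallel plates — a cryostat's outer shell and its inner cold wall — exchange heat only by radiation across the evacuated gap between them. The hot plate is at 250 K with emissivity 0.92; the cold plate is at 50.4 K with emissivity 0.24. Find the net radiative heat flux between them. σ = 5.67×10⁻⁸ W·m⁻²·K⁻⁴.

q ≈ 52.0 W/m²

For two infinite grey parallel plates, q = σ(T₁⁴ − T₂⁴)/(1/ε₁ + 1/ε₂ − 1).
T₁⁴ − T₂⁴ = 3.906×10⁹ − 6.452×10⁶ = 3.900×10⁹ K⁴.
1/ε₁ + 1/ε₂ − 1 = 1.087 + 4.167 − 1 = 4.254.
q = 5.67×10⁻⁸ × 3.900×10⁹ / 4.254.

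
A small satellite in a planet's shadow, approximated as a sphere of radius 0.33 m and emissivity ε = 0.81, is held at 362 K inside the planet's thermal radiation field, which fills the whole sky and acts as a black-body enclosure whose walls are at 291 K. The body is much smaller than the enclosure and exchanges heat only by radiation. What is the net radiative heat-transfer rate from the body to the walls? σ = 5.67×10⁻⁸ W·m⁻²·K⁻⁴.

P_net ≈ 629 W

For a small grey body in a large enclosure: P_net = εσA(T_body⁴ − T_wall⁴).
A = 4πr² = 1.368 m²; T_body⁴ − T_wall⁴ = 1.717×10¹⁰ − 7.171×10⁹ = 1.000×10¹⁰ K⁴.
|P_net| = 0.81·5.67×10⁻⁸·1.368·1.000×10¹⁰.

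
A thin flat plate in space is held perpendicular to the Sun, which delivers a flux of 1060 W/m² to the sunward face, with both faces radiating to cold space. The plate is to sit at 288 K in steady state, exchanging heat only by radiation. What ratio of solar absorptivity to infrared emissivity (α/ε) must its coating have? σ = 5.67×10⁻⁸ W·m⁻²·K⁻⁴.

Balance: αS·A = εσ·2A·T⁴ ⇒ α/ε = 2σT⁴/S.
α/ε = 2·5.67×10⁻⁸·(288)⁴/1060 = 2·5.67×10⁻⁸·6.880×10⁹/1060.

α/ε ≈ 0.736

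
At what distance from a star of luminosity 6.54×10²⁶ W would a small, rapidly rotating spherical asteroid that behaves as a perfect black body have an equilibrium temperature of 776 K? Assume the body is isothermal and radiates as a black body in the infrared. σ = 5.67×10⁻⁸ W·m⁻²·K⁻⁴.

d ≈ 2.52×10¹⁰ m

For an isothermal black-emitting sphere, (1−a)S·πr² = σ·4πr²·T⁴ ⇒ S = 4σT⁴/(1−a).
S = 4·5.67×10⁻⁸·(776)⁴/1.00 = 82240 W/m².
Flux falls as S = L/(4πd²), so d = √(L/(4πS)) = √(6.54×10²⁶/(4π·82240)).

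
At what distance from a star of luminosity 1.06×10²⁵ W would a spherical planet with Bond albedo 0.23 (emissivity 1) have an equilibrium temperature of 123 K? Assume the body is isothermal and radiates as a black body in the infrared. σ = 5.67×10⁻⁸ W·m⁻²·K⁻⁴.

For an isothermal black-emitting sphere, (1−a)S·πr² = σ·4πr²·T⁴ ⇒ S = 4σT⁴/(1−a).
S = 4·5.67×10⁻⁸·(123)⁴/0.770 = 67.42 W/m².
Flux falls as S = L/(4πd²), so d = √(L/(4πS)) = √(1.06×10²⁵/(4π·67.42)).

d ≈ 1.12×10¹¹ m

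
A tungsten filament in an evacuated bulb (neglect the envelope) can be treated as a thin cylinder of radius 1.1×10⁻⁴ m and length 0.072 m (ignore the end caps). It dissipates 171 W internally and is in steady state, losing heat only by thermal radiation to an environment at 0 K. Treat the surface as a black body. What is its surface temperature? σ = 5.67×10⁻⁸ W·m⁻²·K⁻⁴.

Steady state: internal power = radiated power, P = εσA T⁴.
Radiating area A = 2πrL = 4.976×10⁻⁵ m².
T⁴ = P/(εσA) = 171/(1.0·5.67×10⁻⁸·4.976×10⁻⁵) = 6.060×10¹³ K⁴.
T = (6.060×10¹³)^(1/4).

T ≈ 2790 K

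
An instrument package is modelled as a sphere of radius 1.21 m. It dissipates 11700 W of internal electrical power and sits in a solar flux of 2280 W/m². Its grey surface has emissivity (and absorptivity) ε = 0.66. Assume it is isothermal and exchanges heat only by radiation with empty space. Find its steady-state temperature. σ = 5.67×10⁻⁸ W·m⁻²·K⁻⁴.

At steady state, absorbed solar power + internal power = radiated power.
Absorbed: α·S·A_cross = 0.66·2280·4.600 = 6921 W (cross-section πr²).
Total input = 6921 + 11700 = 18620 W.
Radiated: εσ·A_surf·T⁴ with A_surf = 4πr² = 18.40 m².
T⁴ = 18620/(0.66·5.67×10⁻⁸·18.40) = 2.705×10¹⁰ K⁴.

T ≈ 406 K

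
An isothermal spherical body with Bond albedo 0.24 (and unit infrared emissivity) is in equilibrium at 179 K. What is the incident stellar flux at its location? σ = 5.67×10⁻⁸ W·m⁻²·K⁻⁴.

S ≈ 306 W/m²

(1−a)S·πr² = σ·4πr²·T⁴ ⇒ S = 4σT⁴/(1−a).
S = 4·5.67×10⁻⁸·1.027×10⁹/0.760.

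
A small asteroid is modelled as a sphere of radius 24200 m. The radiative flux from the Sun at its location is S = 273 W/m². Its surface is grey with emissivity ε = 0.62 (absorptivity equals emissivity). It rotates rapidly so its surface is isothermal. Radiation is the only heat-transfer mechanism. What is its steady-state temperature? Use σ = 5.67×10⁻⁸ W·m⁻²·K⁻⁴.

T ≈ 186 K

At equilibrium, absorbed power = emitted power.
Absorbing cross-section = πr² = 1.840×10⁹ m²; emitting surface = 4πr² = 7.359×10⁹ m² (ratio 4).
εS·A_cross = εσ·A_surf·T⁴  ⇒  T⁴ = S/(4σ)   (ε cancels).
T⁴ = 273/(4·5.67×10⁻⁸) = 1.204×10⁹ K⁴.
T = (1.204×10⁹)^(1/4).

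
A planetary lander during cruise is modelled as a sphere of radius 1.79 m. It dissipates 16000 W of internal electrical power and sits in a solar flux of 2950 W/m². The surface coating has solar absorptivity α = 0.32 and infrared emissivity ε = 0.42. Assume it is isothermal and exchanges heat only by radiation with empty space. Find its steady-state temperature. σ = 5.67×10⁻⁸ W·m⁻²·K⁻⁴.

T ≈ 404 K

At steady state, absorbed solar power + internal power = radiated power.
Absorbed: α·S·A_cross = 0.32·2950·10.07 = 9502 W (cross-section πr²).
Total input = 9502 + 16000 = 25500 W.
Radiated: εσ·A_surf·T⁴ with A_surf = 4πr² = 40.26 m².
T⁴ = 25500/(0.42·5.67×10⁻⁸·40.26) = 2.660×10¹⁰ K⁴.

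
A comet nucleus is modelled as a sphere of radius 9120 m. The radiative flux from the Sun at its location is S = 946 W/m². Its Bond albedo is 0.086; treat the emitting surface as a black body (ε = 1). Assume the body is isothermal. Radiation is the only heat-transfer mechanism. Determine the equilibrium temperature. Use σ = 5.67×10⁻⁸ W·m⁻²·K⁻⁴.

T ≈ 248 K

At equilibrium, absorbed power = emitted power.
Absorbing cross-section = πr² = 2.613×10⁸ m²; emitting surface = 4πr² = 1.045×10⁹ m² (ratio 4).
(1−a)S·A_cross = εσ·A_surf·T⁴  ⇒  T⁴ = (1−a)S/(4σ).
T⁴ = 0.914·946/(4·5.67×10⁻⁸) = 3.812×10⁹ K⁴.
T = (3.812×10⁹)^(1/4).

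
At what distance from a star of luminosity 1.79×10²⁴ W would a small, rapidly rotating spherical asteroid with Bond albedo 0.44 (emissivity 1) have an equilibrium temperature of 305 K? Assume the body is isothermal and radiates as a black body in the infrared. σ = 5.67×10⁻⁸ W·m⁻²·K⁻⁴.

For an isothermal black-emitting sphere, (1−a)S·πr² = σ·4πr²·T⁴ ⇒ S = 4σT⁴/(1−a).
S = 4·5.67×10⁻⁸·(305)⁴/0.560 = 3505 W/m².
Flux falls as S = L/(4πd²), so d = √(L/(4πS)) = √(1.79×10²⁴/(4π·3505)).

d ≈ 6.38×10⁹ m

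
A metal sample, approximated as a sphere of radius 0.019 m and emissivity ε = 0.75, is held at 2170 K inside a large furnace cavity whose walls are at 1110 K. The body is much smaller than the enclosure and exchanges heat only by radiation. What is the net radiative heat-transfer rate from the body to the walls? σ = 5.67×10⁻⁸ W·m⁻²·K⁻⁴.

For a small grey body in a large enclosure: P_net = εσA(T_body⁴ − T_wall⁴).
A = 4πr² = 0.004536 m²; T_body⁴ − T_wall⁴ = 2.217×10¹³ − 1.518×10¹² = 2.066×10¹³ K⁴.
|P_net| = 0.75·5.67×10⁻⁸·0.004536·2.066×10¹³.

P_net ≈ 3980 W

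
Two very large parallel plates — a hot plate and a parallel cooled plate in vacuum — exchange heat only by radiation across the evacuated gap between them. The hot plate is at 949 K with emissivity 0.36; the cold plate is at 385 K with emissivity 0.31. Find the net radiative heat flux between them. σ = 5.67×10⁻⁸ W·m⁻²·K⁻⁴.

For two infinite grey parallel plates, q = σ(T₁⁴ − T₂⁴)/(1/ε₁ + 1/ε₂ − 1).
T₁⁴ − T₂⁴ = 8.111×10¹¹ − 2.197×10¹⁰ = 7.891×10¹¹ K⁴.
1/ε₁ + 1/ε₂ − 1 = 2.778 + 3.226 − 1 = 5.004.
q = 5.67×10⁻⁸ × 7.891×10¹¹ / 5.004.

q ≈ 8940 W/m²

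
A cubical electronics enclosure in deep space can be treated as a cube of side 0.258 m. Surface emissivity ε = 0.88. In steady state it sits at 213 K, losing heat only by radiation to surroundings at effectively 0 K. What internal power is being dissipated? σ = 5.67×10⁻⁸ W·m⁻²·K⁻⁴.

P ≈ 41.0 W

Steady state: P = εσA T⁴.
A = 6L² = 0.3994 m²; T⁴ = (213)⁴ = 2.058×10⁹ K⁴.
P = 0.88 × 5.67×10⁻⁸ × 0.3994 × 2.058×10⁹.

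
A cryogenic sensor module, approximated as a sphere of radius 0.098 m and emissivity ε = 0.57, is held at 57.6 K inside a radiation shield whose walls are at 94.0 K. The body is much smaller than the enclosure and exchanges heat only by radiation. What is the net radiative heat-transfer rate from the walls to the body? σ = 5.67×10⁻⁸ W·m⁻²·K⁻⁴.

For a small grey body in a large enclosure: P_net = εσA(T_body⁴ − T_wall⁴).
A = 4πr² = 0.1207 m²; T_body⁴ − T_wall⁴ = 1.101×10⁷ − 7.807×10⁷ = -6.707×10⁷ K⁴.
|P_net| = 0.57·5.67×10⁻⁸·0.1207·6.707×10⁷.

P_net ≈ 0.262 W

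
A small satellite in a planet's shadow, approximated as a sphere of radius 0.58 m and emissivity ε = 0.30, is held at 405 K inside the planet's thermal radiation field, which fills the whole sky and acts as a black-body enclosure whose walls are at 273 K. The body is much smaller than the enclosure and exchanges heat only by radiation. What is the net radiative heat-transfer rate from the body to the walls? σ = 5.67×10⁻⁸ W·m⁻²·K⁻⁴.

For a small grey body in a large enclosure: P_net = εσA(T_body⁴ − T_wall⁴).
A = 4πr² = 4.227 m²; T_body⁴ − T_wall⁴ = 2.690×10¹⁰ − 5.555×10⁹ = 2.135×10¹⁰ K⁴.
|P_net| = 0.30·5.67×10⁻⁸·4.227·2.135×10¹⁰.

P_net ≈ 1540 W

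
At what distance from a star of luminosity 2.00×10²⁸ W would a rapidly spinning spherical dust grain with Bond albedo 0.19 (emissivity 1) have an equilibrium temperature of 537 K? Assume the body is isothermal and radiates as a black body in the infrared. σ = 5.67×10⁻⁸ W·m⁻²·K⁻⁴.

For an isothermal black-emitting sphere, (1−a)S·πr² = σ·4πr²·T⁴ ⇒ S = 4σT⁴/(1−a).
S = 4·5.67×10⁻⁸·(537)⁴/0.810 = 23280 W/m².
Flux falls as S = L/(4πd²), so d = √(L/(4πS)) = √(2.00×10²⁸/(4π·23280)).

d ≈ 2.61×10¹¹ m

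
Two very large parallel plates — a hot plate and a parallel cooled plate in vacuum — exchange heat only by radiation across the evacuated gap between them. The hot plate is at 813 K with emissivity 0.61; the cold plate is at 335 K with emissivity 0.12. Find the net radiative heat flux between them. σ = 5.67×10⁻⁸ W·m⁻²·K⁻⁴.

q ≈ 2680 W/m²

For two infinite grey parallel plates, q = σ(T₁⁴ − T₂⁴)/(1/ε₁ + 1/ε₂ − 1).
T₁⁴ − T₂⁴ = 4.369×10¹¹ − 1.259×10¹⁰ = 4.243×10¹¹ K⁴.
1/ε₁ + 1/ε₂ − 1 = 1.639 + 8.333 − 1 = 8.973.
q = 5.67×10⁻⁸ × 4.243×10¹¹ / 8.973.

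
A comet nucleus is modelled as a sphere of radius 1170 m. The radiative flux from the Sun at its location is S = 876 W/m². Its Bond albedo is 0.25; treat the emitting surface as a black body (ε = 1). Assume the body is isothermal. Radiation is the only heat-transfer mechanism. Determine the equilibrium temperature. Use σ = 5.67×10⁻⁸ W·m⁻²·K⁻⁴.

T ≈ 232 K

At equilibrium, absorbed power = emitted power.
Absorbing cross-section = πr² = 4.301×10⁶ m²; emitting surface = 4πr² = 1.720×10⁷ m² (ratio 4).
(1−a)S·A_cross = εσ·A_surf·T⁴  ⇒  T⁴ = (1−a)S/(4σ).
T⁴ = 0.750·876/(4·5.67×10⁻⁸) = 2.897×10⁹ K⁴.
T = (2.897×10⁹)^(1/4).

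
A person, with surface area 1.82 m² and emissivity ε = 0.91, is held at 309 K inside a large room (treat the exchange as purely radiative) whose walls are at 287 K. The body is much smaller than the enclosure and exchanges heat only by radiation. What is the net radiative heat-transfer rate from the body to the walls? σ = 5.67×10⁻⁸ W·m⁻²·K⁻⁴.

For a small grey body in a large enclosure: P_net = εσA(T_body⁴ − T_wall⁴).
A = 1.82 m²; T_body⁴ − T_wall⁴ = 9.117×10⁹ − 6.785×10⁹ = 2.332×10⁹ K⁴.
|P_net| = 0.91·5.67×10⁻⁸·1.820·2.332×10⁹.

P_net ≈ 219 W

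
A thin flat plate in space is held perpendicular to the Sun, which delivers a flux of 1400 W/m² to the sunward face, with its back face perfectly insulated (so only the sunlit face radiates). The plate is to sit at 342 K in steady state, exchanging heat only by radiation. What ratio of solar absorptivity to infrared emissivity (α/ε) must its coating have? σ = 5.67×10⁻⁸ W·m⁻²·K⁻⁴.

Balance: αS·A = εσ·1A·T⁴ ⇒ α/ε = σT⁴/S.
α/ε = 5.67×10⁻⁸·(342)⁴/1400 = 5.67×10⁻⁸·1.368×10¹⁰/1400.

α/ε ≈ 0.554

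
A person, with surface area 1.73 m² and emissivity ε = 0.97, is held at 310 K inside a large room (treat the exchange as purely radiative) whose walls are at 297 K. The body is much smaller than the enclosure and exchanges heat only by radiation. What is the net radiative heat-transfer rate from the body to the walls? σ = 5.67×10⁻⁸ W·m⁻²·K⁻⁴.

P_net ≈ 138 W

For a small grey body in a large enclosure: P_net = εσA(T_body⁴ − T_wall⁴).
A = 1.73 m²; T_body⁴ − T_wall⁴ = 9.235×10⁹ − 7.781×10⁹ = 1.454×10⁹ K⁴.
|P_net| = 0.97·5.67×10⁻⁸·1.730·1.454×10⁹.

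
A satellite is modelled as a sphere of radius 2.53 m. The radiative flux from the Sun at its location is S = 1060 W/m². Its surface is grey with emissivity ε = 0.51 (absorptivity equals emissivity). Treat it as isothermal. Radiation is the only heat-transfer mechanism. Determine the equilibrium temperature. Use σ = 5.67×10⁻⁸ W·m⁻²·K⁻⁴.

T ≈ 261 K

At equilibrium, absorbed power = emitted power.
Absorbing cross-section = πr² = 20.11 m²; emitting surface = 4πr² = 80.44 m² (ratio 4).
εS·A_cross = εσ·A_surf·T⁴  ⇒  T⁴ = S/(4σ)   (ε cancels).
T⁴ = 1060/(4·5.67×10⁻⁸) = 4.674×10⁹ K⁴.
T = (4.674×10⁹)^(1/4).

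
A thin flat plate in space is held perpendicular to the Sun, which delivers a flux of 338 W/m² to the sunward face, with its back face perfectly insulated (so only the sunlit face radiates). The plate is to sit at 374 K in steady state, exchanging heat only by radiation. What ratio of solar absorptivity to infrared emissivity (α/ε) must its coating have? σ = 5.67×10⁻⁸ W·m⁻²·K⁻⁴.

α/ε ≈ 3.28

Balance: αS·A = εσ·1A·T⁴ ⇒ α/ε = σT⁴/S.
α/ε = 5.67×10⁻⁸·(374)⁴/338 = 5.67×10⁻⁸·1.957×10¹⁰/338.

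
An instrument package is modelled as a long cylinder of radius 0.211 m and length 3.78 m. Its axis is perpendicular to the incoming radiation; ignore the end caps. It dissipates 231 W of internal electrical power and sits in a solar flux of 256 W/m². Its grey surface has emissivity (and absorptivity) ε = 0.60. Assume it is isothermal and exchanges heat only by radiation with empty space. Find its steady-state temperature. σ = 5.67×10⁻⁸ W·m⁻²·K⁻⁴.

At steady state, absorbed solar power + internal power = radiated power.
Absorbed: α·S·A_cross = 0.60·256·1.595 = 245.0 W (cross-section 2rL).
Total input = 245.0 + 231 = 476.0 W.
Radiated: εσ·A_surf·T⁴ with A_surf = 2πrL = 5.011 m².
T⁴ = 476.0/(0.60·5.67×10⁻⁸·5.011) = 2.792×10⁹ K⁴.

T ≈ 230 K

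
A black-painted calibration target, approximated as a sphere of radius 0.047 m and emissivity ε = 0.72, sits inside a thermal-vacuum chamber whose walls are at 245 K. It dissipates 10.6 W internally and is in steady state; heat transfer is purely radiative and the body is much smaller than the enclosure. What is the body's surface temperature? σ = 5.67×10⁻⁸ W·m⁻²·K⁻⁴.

T ≈ 337 K

For a small grey body in a large enclosure, net radiated power = εσA(T⁴ − T_w⁴).
Steady state: P = εσA(T⁴ − T_w⁴) with A = 4πr² = 0.02776 m².
T⁴ = P/(εσA) + T_w⁴ = 10.6/(0.72·5.67×10⁻⁸·0.02776) + (245)⁴
    = 9.354×10⁹ + 3.603×10⁹ = 1.296×10¹⁰ K⁴.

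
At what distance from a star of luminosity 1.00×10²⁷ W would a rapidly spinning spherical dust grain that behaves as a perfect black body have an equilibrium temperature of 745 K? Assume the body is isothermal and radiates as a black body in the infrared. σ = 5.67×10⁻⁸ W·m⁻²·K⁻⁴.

For an isothermal black-emitting sphere, (1−a)S·πr² = σ·4πr²·T⁴ ⇒ S = 4σT⁴/(1−a).
S = 4·5.67×10⁻⁸·(745)⁴/1.00 = 69870 W/m².
Flux falls as S = L/(4πd²), so d = √(L/(4πS)) = √(1.00×10²⁷/(4π·69870)).

d ≈ 3.37×10¹⁰ m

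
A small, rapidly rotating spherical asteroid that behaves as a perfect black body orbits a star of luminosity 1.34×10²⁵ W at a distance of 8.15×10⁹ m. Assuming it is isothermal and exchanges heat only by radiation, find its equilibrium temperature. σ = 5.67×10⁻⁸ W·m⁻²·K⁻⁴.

First find the stellar flux at distance d: S = L/(4πd²) = 1.34×10²⁵/(4π·(8.15×10⁹)²) = 16050 W/m².
For an isothermal sphere, absorbed (1−a)S·πr² = emitted σ·4πr²·T⁴, so T⁴ = (1−a)S/(4σ).
T⁴ = 1.00·16050/(4·5.67×10⁻⁸) = 7.078×10¹⁰ K⁴.

T ≈ 516 K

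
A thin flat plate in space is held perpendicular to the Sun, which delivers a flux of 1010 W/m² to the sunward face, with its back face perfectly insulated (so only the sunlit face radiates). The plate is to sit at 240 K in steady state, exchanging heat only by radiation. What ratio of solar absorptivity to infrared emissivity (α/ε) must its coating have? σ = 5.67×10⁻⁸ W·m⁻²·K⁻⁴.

Balance: αS·A = εσ·1A·T⁴ ⇒ α/ε = σT⁴/S.
α/ε = 5.67×10⁻⁸·(240)⁴/1010 = 5.67×10⁻⁸·3.318×10⁹/1010.

α/ε ≈ 0.186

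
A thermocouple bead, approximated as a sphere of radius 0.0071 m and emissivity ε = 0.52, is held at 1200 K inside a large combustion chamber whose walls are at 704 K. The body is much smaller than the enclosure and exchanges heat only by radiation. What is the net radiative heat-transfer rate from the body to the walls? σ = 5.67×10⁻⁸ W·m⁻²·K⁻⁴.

P_net ≈ 34.1 W

For a small grey body in a large enclosure: P_net = εσA(T_body⁴ − T_wall⁴).
A = 4πr² = 6.335×10⁻⁴ m²; T_body⁴ − T_wall⁴ = 2.074×10¹² − 2.456×10¹¹ = 1.828×10¹² K⁴.
|P_net| = 0.52·5.67×10⁻⁸·6.335×10⁻⁴·1.828×10¹².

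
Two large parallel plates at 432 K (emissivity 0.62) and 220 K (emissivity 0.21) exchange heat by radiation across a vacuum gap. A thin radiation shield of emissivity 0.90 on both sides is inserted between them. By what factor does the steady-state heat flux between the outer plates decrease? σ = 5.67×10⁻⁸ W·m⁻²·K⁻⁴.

factor ≈ 1.23

Without shield: q₀ = σΔ(T⁴)/(1/ε₁+1/ε₂−1) with denominator 5.375.
With shield the two gaps are in series; the resistances add: (1/ε₁+1/ε_s−1)+(1/ε_s+1/ε₂−1) = 1.724+4.873 = 6.597.
Heat-flux ratio q₀/q = 6.597/5.375.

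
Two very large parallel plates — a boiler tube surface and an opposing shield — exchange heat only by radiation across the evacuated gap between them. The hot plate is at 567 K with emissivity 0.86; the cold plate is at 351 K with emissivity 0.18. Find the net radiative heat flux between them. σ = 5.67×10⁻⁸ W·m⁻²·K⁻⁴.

q ≈ 874 W/m²

For two infinite grey parallel plates, q = σ(T₁⁴ − T₂⁴)/(1/ε₁ + 1/ε₂ − 1).
T₁⁴ − T₂⁴ = 1.034×10¹¹ − 1.518×10¹⁰ = 8.818×10¹⁰ K⁴.
1/ε₁ + 1/ε₂ − 1 = 1.163 + 5.556 − 1 = 5.718.
q = 5.67×10⁻⁸ × 8.818×10¹⁰ / 5.718.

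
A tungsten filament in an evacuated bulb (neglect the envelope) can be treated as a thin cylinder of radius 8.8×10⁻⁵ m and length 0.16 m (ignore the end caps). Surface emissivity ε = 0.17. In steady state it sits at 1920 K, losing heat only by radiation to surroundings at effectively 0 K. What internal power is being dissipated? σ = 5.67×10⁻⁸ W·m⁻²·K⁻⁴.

P ≈ 11.6 W

Steady state: P = εσA T⁴.
A = 2πrL = 8.847×10⁻⁵ m²; T⁴ = (1920)⁴ = 1.359×10¹³ K⁴.
P = 0.17 × 5.67×10⁻⁸ × 8.847×10⁻⁵ × 1.359×10¹³.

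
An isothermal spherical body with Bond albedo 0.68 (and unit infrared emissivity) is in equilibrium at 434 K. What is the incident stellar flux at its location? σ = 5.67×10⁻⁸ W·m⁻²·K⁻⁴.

S ≈ 25100 W/m²

(1−a)S·πr² = σ·4πr²·T⁴ ⇒ S = 4σT⁴/(1−a).
S = 4·5.67×10⁻⁸·3.548×10¹⁰/0.320.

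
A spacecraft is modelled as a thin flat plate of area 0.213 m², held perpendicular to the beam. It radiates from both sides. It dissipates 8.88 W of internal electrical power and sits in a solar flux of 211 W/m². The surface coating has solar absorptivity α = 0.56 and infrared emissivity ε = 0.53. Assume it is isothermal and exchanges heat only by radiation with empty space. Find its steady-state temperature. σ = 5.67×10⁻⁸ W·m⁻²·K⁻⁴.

At steady state, absorbed solar power + internal power = radiated power.
Absorbed: α·S·A_cross = 0.56·211·0.2130 = 25.17 W (cross-section A).
Total input = 25.17 + 8.88 = 34.05 W.
Radiated: εσ·A_surf·T⁴ with A_surf = 2A = 0.4260 m².
T⁴ = 34.05/(0.53·5.67×10⁻⁸·0.4260) = 2.660×10⁹ K⁴.

T ≈ 227 K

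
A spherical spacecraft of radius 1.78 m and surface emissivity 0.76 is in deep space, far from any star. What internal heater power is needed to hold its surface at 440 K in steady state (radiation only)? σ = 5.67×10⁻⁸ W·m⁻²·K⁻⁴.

P ≈ 64300 W

P = εσ·4πr²·T⁴.
4πr² = 39.82 m²; T⁴ = 3.748×10¹⁰ K⁴.
P = 0.76·5.67×10⁻⁸·39.82·3.748×10¹⁰.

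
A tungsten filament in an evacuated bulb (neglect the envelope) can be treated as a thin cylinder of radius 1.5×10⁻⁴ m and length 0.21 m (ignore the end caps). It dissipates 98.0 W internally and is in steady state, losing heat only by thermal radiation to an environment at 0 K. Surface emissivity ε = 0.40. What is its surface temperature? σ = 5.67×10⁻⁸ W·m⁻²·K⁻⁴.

Steady state: internal power = radiated power, P = εσA T⁴.
Radiating area A = 2πrL = 1.979×10⁻⁴ m².
T⁴ = P/(εσA) = 98.0/(0.40·5.67×10⁻⁸·1.979×10⁻⁴) = 2.183×10¹³ K⁴.
T = (2.183×10¹³)^(1/4).

T ≈ 2160 K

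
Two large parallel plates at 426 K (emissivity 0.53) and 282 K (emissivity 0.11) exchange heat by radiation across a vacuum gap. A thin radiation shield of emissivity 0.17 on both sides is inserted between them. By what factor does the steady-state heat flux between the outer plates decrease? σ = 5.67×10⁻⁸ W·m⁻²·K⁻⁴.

factor ≈ 2.08

Without shield: q₀ = σΔ(T⁴)/(1/ε₁+1/ε₂−1) with denominator 9.978.
With shield the two gaps are in series; the resistances add: (1/ε₁+1/ε_s−1)+(1/ε_s+1/ε₂−1) = 6.769+13.97 = 20.74.
Heat-flux ratio q₀/q = 20.74/9.978.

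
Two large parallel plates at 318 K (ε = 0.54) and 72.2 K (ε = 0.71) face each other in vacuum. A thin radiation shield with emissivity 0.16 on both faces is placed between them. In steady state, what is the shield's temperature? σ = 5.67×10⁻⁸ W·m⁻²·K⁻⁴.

T_s ≈ 265 K

In steady state the net flux on the hot side equals that on the cold side.
σ(T₁⁴−T_s⁴)/D₁ = σ(T_s⁴−T₂⁴)/D₂, with D₁ = 1/ε₁+1/ε_s−1 = 7.102, D₂ = 1/ε_s+1/ε₂−1 = 6.658.
Solve for T_s⁴: T_s⁴ = (D₂·T₁⁴ + D₁·T₂⁴)/(D₁+D₂) = 4.962×10⁹ K⁴.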